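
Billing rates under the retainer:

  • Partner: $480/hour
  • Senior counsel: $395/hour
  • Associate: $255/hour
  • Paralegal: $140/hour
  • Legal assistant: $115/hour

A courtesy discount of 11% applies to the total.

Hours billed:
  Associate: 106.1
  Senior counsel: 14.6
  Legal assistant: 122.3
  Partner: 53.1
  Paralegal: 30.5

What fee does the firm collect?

$68,214.05

Partner: 53.1 × $480 = $25,488.00
Senior counsel: 14.6 × $395 = $5,767.00
Associate: 106.1 × $255 = $27,055.50
Paralegal: 30.5 × $140 = $4,270.00
Legal assistant: 122.3 × $115 = $14,064.50
Subtotal: $76,645.00
Less 11% discount: −$8,430.95
Total: $76,645.00 − $8,430.95 = $68,214.05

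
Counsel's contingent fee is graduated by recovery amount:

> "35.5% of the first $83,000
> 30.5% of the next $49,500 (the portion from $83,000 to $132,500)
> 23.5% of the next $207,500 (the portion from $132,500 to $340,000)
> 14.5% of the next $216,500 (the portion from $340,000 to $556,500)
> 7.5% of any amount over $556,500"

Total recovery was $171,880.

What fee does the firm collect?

$53,816.80

First $83,000 at 35.5% = $29,465.00
Next $49,500 at 30.5% = $15,097.50
Remaining $39,380 at 23.5% = $9,254.30
Fee: $29,465.00 + $15,097.50 + $9,254.30 = $53,816.80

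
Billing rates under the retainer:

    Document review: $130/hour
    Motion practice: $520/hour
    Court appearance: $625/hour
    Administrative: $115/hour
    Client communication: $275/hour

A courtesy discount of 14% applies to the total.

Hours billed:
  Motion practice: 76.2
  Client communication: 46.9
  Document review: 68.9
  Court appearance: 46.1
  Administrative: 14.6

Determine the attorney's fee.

Document review: 68.9 × $130 = $8,957.00
Motion practice: 76.2 × $520 = $39,624.00
Court appearance: 46.1 × $625 = $28,812.50
Administrative: 14.6 × $115 = $1,679.00
Client communication: 46.9 × $275 = $12,897.50
Subtotal: $91,970.00
Less 14% discount: −$12,875.80
Total: $91,970.00 − $12,875.80 = $79,094.20

$79,094.20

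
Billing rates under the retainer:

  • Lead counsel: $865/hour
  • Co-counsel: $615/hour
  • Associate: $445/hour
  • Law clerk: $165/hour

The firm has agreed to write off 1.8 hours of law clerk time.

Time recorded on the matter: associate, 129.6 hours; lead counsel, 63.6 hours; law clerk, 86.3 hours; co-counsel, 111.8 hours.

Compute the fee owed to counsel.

$195,385.50

Lead counsel: 63.6 × $865 = $55,014.00
Co-counsel: 111.8 × $615 = $68,757.00
Associate: 129.6 × $445 = $57,672.00
Law clerk: 86.3 × $165 = $14,239.50
Subtotal: $195,682.50
Write-off: 1.8 × $165 = $297.00
Total: $195,682.50 − $297.00 = $195,385.50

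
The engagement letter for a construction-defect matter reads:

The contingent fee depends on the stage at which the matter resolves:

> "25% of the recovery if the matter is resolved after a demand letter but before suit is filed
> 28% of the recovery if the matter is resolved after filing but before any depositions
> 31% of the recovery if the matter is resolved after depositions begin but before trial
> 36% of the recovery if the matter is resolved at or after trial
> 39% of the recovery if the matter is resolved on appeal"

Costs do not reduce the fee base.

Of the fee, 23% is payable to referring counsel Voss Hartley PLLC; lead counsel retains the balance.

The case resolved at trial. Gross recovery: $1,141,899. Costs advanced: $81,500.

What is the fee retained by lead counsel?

Fee base is the gross recovery, $1,141,899; costs are reimbursed separately.
The matter resolved at trial, so the 36% rate applies.
$1,141,899 × 36% = $411,083.64
Referral share: 23% of $411,083.64 = $94,549.24; lead counsel retains $411,083.64 − $94,549.24 = $316,534.40.

$316,534.40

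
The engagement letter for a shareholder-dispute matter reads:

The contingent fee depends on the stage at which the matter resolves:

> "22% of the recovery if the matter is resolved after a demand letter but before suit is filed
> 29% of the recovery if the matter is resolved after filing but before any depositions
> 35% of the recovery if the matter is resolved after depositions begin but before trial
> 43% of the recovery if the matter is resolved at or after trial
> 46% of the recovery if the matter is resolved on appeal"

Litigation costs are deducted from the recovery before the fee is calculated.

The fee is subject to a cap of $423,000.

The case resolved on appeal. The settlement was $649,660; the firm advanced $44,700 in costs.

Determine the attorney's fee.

Fee base (net of costs): $649,660 − $44,700 = $604,960
The matter resolved on appeal, so the 46% rate applies.
$604,960 × 46% = $278,281.60
$278,281.60 is under the $423,000 cap.

$278,281.60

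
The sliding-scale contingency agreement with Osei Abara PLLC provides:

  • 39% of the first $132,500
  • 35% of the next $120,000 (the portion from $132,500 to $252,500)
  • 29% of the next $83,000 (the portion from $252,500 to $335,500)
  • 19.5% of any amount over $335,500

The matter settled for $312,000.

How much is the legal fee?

First $132,500 at 39% = $51,675.00
Next $120,000 at 35% = $42,000.00
Remaining $59,500 at 29% = $17,255.00
Fee: $51,675.00 + $42,000.00 + $17,255.00 = $110,930.00

$110,930.00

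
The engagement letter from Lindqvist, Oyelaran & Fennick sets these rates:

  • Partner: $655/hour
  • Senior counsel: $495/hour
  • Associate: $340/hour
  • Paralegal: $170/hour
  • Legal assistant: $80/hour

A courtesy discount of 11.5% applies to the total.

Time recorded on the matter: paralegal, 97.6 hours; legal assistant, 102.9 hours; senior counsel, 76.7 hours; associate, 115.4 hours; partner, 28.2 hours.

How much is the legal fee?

$106,640.29

Partner: 28.2 × $655 = $18,471.00
Senior counsel: 76.7 × $495 = $37,966.50
Associate: 115.4 × $340 = $39,236.00
Paralegal: 97.6 × $170 = $16,592.00
Legal assistant: 102.9 × $80 = $8,232.00
Subtotal: $120,497.50
Less 11.5% discount: −$13,857.21
Total: $120,497.50 − $13,857.21 = $106,640.29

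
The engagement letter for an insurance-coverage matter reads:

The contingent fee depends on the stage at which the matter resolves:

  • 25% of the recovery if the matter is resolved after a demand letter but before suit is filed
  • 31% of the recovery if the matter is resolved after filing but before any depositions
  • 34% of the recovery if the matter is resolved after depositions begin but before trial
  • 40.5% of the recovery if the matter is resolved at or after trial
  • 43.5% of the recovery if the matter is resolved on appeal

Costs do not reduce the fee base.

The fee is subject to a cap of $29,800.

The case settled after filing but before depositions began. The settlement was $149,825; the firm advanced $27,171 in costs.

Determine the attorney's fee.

$29,800.00

Fee base is the gross recovery, $149,825; costs are reimbursed separately.
The matter settled after filing but before depositions began, so the 31% rate applies.
$149,825 × 31% = $46,445.75
$46,445.75 exceeds the $29,800 cap, so the fee is capped at $29,800.00.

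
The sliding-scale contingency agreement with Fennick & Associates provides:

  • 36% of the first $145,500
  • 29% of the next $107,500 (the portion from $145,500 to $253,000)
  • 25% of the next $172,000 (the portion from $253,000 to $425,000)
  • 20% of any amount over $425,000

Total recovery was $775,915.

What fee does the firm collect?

$196,738.00

First $145,500 at 36% = $52,380.00
Next $107,500 at 29% = $31,175.00
Next $172,000 at 25% = $43,000.00
Remaining $350,915 at 20% = $70,183.00
Fee: $52,380.00 + $31,175.00 + $43,000.00 + $70,183.00 = $196,738.00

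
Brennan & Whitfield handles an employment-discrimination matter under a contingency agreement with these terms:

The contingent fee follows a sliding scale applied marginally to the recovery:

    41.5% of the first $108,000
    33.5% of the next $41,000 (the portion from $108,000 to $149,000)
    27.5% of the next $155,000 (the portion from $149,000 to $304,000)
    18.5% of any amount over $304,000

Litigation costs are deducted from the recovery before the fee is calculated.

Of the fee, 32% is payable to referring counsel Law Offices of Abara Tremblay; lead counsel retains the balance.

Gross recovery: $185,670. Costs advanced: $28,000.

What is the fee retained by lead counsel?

Fee base (net of costs): $185,670 − $28,000 = $157,670
First $108,000 at 41.5% = $44,820.00
Next $41,000 at 33.5% = $13,735.00
Remaining $8,670 at 27.5% = $2,384.25
Fee: $44,820.00 + $13,735.00 + $2,384.25 = $60,939.25
Referral share: 32% of $60,939.25 = $19,500.56; lead counsel retains $60,939.25 − $19,500.56 = $41,438.69.

$41,438.69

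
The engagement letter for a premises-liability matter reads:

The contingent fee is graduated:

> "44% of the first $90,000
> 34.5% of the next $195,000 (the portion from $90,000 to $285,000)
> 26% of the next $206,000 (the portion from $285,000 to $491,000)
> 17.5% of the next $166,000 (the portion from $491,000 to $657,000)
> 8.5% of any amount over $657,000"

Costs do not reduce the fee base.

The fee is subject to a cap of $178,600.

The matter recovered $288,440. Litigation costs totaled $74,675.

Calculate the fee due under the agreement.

Fee base is the gross recovery, $288,440; costs are reimbursed separately.
First $90,000 at 44% = $39,600.00
Next $195,000 at 34.5% = $67,275.00
Remaining $3,440 at 26% = $894.40
Fee: $39,600.00 + $67,275.00 + $894.40 = $107,769.40
$107,769.40 is under the $178,600 cap.

$107,769.40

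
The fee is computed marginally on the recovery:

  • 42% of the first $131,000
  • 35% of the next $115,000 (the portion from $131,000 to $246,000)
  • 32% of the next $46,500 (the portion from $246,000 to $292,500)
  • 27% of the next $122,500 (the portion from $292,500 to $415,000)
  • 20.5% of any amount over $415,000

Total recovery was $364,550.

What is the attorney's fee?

First $131,000 at 42% = $55,020.00
Next $115,000 at 35% = $40,250.00
Next $46,500 at 32% = $14,880.00
Remaining $72,050 at 27% = $19,453.50
Fee: $55,020.00 + $40,250.00 + $14,880.00 + $19,453.50 = $129,603.50

$129,603.50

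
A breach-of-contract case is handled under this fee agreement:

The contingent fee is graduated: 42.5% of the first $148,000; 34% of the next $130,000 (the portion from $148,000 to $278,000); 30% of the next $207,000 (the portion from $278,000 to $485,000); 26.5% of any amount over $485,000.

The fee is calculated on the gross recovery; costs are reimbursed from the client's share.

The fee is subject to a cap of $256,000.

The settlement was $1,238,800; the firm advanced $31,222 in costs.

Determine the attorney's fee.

$256,000.00

Fee base is the gross recovery, $1,238,800; costs are reimbursed separately.
First $148,000 at 42.5% = $62,900.00
Next $130,000 at 34% = $44,200.00
Next $207,000 at 30% = $62,100.00
Remaining $753,800 at 26.5% = $199,757.00
Fee: $62,900.00 + $44,200.00 + $62,100.00 + $199,757.00 = $368,957.00
$368,957.00 exceeds the $256,000 cap, so the fee is capped at $256,000.00.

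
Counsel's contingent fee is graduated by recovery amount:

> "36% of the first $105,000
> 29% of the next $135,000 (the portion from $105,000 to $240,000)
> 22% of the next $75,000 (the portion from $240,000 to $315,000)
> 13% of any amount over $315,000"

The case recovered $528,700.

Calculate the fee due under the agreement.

First $105,000 at 36% = $37,800.00
Next $135,000 at 29% = $39,150.00
Next $75,000 at 22% = $16,500.00
Remaining $213,700 at 13% = $27,781.00
Fee: $37,800.00 + $39,150.00 + $16,500.00 + $27,781.00 = $121,231.00

$121,231.00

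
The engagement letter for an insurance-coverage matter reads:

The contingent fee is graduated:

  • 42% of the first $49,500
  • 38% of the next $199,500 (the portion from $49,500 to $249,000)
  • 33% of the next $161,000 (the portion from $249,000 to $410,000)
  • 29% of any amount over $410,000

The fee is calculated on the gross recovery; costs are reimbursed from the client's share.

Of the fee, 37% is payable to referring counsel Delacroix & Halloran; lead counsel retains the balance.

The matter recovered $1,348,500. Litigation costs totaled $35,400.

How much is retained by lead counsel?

$265,793.85

Fee base is the gross recovery, $1,348,500; costs are reimbursed separately.
First $49,500 at 42% = $20,790.00
Next $199,500 at 38% = $75,810.00
Next $161,000 at 33% = $53,130.00
Remaining $938,500 at 29% = $272,165.00
Fee: $20,790.00 + $75,810.00 + $53,130.00 + $272,165.00 = $421,895.00
Referral share: 37% of $421,895.00 = $156,101.15; lead counsel retains $421,895.00 − $156,101.15 = $265,793.85.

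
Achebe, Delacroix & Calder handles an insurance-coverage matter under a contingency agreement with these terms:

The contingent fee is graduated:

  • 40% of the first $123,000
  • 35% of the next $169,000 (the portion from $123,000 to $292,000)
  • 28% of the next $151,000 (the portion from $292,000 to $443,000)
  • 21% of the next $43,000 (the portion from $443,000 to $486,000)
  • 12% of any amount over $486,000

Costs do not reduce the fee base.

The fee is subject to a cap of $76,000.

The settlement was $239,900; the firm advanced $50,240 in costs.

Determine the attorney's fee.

$76,000.00

Fee base is the gross recovery, $239,900; costs are reimbursed separately.
First $123,000 at 40% = $49,200.00
Remaining $116,900 at 35% = $40,915.00
Fee: $49,200.00 + $40,915.00 = $90,115.00
$90,115.00 exceeds the $76,000 cap, so the fee is capped at $76,000.00.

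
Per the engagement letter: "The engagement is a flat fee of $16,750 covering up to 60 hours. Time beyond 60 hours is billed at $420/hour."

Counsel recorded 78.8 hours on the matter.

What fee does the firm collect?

$24,646.00

Flat fee: $16,750.00
Excess hours: 78.8 − 60 = 18.8
Overrun: 18.8 × $420 = $7,896.00
Total: $16,750.00 + $7,896.00 = $24,646.00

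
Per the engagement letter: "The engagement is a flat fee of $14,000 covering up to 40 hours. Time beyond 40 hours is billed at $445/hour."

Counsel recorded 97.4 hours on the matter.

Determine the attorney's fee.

$39,543.00

Flat fee: $14,000.00
Excess hours: 97.4 − 40 = 57.4
Overrun: 57.4 × $445 = $25,543.00
Total: $14,000.00 + $25,543.00 = $39,543.00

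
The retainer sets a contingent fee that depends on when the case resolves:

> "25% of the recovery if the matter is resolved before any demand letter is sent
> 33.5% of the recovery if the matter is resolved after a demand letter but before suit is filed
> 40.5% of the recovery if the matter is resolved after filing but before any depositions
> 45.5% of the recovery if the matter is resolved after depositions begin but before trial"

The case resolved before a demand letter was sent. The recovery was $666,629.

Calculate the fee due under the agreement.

$166,657.25

The matter resolved before a demand letter was sent, so the 25% rate applies.
$666,629 × 25% = $166,657.25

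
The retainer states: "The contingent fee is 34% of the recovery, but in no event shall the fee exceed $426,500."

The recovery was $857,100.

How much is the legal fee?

34% of $857,100 = $291,414.00
That is under the $426,500 cap.

$291,414.00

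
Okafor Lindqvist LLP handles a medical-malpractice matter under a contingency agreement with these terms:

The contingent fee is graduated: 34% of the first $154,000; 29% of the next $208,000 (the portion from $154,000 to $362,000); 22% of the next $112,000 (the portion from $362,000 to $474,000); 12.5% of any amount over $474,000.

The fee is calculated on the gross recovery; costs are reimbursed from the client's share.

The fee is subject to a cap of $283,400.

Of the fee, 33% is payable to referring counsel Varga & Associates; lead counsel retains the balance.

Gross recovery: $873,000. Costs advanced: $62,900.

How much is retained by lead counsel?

$125,420.65

Fee base is the gross recovery, $873,000; costs are reimbursed separately.
First $154,000 at 34% = $52,360.00
Next $208,000 at 29% = $60,320.00
Next $112,000 at 22% = $24,640.00
Remaining $399,000 at 12.5% = $49,875.00
Fee: $52,360.00 + $60,320.00 + $24,640.00 + $49,875.00 = $187,195.00
$187,195.00 is under the $283,400 cap.
Referral share: 33% of $187,195.00 = $61,774.35; lead counsel retains $187,195.00 − $61,774.35 = $125,420.65.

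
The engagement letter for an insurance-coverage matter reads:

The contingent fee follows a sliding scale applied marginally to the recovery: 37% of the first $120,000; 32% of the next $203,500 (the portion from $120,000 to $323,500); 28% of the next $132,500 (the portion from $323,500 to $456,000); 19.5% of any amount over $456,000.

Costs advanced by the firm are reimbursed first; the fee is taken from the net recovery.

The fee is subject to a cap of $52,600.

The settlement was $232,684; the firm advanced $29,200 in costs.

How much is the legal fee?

$52,600.00

Fee base (net of costs): $232,684 − $29,200 = $203,484
First $120,000 at 37% = $44,400.00
Remaining $83,484 at 32% = $26,714.88
Fee: $44,400.00 + $26,714.88 = $71,114.88
$71,114.88 exceeds the $52,600 cap, so the fee is capped at $52,600.00.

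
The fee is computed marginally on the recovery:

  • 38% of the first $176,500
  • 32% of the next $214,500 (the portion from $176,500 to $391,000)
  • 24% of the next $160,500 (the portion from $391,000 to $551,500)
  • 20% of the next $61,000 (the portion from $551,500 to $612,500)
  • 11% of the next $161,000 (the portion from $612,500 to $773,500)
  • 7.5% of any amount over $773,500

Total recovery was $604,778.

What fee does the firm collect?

$184,885.60

First $176,500 at 38% = $67,070.00
Next $214,500 at 32% = $68,640.00
Next $160,500 at 24% = $38,520.00
Remaining $53,278 at 20% = $10,655.60
Fee: $67,070.00 + $68,640.00 + $38,520.00 + $10,655.60 = $184,885.60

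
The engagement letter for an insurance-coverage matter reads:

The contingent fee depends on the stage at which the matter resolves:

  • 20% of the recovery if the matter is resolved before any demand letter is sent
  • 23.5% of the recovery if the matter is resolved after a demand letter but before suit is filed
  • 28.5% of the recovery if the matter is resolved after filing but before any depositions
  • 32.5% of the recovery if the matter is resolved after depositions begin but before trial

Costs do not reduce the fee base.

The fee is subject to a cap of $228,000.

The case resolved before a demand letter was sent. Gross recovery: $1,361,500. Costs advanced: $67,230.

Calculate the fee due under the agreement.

Fee base is the gross recovery, $1,361,500; costs are reimbursed separately.
The matter resolved before a demand letter was sent, so the 20% rate applies.
$1,361,500 × 20% = $272,300.00
$272,300.00 exceeds the $228,000 cap, so the fee is capped at $228,000.00.

$228,000.00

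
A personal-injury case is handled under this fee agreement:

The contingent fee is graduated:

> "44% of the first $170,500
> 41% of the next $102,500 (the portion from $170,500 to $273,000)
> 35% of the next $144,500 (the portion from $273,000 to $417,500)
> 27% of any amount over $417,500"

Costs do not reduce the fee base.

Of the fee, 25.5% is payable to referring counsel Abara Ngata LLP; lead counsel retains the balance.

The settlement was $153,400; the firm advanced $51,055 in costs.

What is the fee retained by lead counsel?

$50,284.52

Fee base is the gross recovery, $153,400; costs are reimbursed separately.
First $153,400 at 44% = $67,496.00
Referral share: 25.5% of $67,496.00 = $17,211.48; lead counsel retains $67,496.00 − $17,211.48 = $50,284.52.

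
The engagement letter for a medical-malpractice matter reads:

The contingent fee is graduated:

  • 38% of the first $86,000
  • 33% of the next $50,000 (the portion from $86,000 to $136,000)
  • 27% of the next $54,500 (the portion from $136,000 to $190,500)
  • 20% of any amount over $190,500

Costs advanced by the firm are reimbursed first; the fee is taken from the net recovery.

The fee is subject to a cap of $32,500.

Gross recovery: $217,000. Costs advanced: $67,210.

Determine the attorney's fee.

Fee base (net of costs): $217,000 − $67,210 = $149,790
First $86,000 at 38% = $32,680.00
Next $50,000 at 33% = $16,500.00
Remaining $13,790 at 27% = $3,723.30
Fee: $32,680.00 + $16,500.00 + $3,723.30 = $52,903.30
$52,903.30 exceeds the $32,500 cap, so the fee is capped at $32,500.00.

$32,500.00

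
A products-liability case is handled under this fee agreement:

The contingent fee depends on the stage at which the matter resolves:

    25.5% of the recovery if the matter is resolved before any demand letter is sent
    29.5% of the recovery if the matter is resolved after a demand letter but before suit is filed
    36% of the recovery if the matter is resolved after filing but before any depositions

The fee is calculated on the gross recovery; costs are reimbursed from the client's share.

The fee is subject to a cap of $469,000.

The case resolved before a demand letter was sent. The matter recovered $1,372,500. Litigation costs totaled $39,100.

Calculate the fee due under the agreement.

$349,987.50

Fee base is the gross recovery, $1,372,500; costs are reimbursed separately.
The matter resolved before a demand letter was sent, so the 25.5% rate applies.
$1,372,500 × 25.5% = $349,987.50
$349,987.50 is under the $469,000 cap.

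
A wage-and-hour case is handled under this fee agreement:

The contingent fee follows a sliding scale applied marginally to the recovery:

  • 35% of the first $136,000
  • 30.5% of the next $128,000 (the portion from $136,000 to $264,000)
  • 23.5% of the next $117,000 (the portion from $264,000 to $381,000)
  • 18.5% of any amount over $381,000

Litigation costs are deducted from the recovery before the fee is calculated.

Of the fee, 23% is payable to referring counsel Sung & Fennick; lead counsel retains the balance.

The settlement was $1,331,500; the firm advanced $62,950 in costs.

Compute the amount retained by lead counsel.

Fee base (net of costs): $1,331,500 − $62,950 = $1,268,550
First $136,000 at 35% = $47,600.00
Next $128,000 at 30.5% = $39,040.00
Next $117,000 at 23.5% = $27,495.00
Remaining $887,550 at 18.5% = $164,196.75
Fee: $47,600.00 + $39,040.00 + $27,495.00 + $164,196.75 = $278,331.75
Referral share: 23% of $278,331.75 = $64,016.30; lead counsel retains $278,331.75 − $64,016.30 = $214,315.45.

$214,315.45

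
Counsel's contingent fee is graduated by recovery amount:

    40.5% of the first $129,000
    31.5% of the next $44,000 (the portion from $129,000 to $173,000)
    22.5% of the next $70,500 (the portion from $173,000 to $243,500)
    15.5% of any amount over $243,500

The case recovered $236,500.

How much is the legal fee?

$80,392.50

First $129,000 at 40.5% = $52,245.00
Next $44,000 at 31.5% = $13,860.00
Remaining $63,500 at 22.5% = $14,287.50
Fee: $52,245.00 + $13,860.00 + $14,287.50 = $80,392.50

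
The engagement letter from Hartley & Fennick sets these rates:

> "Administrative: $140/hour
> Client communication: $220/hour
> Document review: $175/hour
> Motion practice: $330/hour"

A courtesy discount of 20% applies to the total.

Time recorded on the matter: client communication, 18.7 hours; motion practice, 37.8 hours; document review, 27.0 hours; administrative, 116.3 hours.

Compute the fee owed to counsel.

$30,076.00

Administrative: 116.3 × $140 = $16,282.00
Client communication: 18.7 × $220 = $4,114.00
Document review: 27.0 × $175 = $4,725.00
Motion practice: 37.8 × $330 = $12,474.00
Subtotal: $37,595.00
Less 20% discount: −$7,519.00
Total: $37,595.00 − $7,519.00 = $30,076.00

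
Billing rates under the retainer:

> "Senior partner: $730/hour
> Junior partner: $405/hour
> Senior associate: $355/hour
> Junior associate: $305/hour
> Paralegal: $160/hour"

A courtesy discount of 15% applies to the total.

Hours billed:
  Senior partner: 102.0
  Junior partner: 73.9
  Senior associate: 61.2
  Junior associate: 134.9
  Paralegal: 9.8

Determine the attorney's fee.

Senior partner: 102.0 × $730 = $74,460.00
Junior partner: 73.9 × $405 = $29,929.50
Senior associate: 61.2 × $355 = $21,726.00
Junior associate: 134.9 × $305 = $41,144.50
Paralegal: 9.8 × $160 = $1,568.00
Subtotal: $168,828.00
Less 15% discount: −$25,324.20
Total: $168,828.00 − $25,324.20 = $143,503.80

$143,503.80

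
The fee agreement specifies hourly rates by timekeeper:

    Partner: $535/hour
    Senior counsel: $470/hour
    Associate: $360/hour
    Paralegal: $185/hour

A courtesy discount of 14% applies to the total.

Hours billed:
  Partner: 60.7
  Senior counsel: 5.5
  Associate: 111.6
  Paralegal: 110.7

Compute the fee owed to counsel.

Partner: 60.7 × $535 = $32,474.50
Senior counsel: 5.5 × $470 = $2,585.00
Associate: 111.6 × $360 = $40,176.00
Paralegal: 110.7 × $185 = $20,479.50
Subtotal: $95,715.00
Less 14% discount: −$13,400.10
Total: $95,715.00 − $13,400.10 = $82,314.90

$82,314.90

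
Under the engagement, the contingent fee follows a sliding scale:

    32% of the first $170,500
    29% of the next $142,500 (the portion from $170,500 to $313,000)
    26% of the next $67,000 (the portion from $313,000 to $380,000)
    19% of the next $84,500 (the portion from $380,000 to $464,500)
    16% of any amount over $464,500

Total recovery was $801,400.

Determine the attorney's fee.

First $170,500 at 32% = $54,560.00
Next $142,500 at 29% = $41,325.00
Next $67,000 at 26% = $17,420.00
Next $84,500 at 19% = $16,055.00
Remaining $336,900 at 16% = $53,904.00
Fee: $54,560.00 + $41,325.00 + $17,420.00 + $16,055.00 + $53,904.00 = $183,264.00

$183,264.00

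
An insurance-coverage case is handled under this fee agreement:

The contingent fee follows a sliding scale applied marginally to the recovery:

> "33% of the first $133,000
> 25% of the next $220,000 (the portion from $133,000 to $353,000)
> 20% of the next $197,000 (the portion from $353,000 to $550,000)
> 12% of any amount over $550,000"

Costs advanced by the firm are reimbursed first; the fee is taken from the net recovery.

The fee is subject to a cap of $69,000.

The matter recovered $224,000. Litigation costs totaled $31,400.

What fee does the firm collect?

Fee base (net of costs): $224,000 − $31,400 = $192,600
First $133,000 at 33% = $43,890.00
Remaining $59,600 at 25% = $14,900.00
Fee: $43,890.00 + $14,900.00 = $58,790.00
$58,790.00 is under the $69,000 cap.

$58,790.00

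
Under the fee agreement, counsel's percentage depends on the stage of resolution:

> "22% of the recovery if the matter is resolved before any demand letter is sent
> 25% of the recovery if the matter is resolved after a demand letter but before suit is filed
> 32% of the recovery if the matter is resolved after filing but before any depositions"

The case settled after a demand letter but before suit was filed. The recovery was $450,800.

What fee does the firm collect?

The matter settled after a demand letter but before suit was filed, so the 25% rate applies.
$450,800 × 25% = $112,700.00

$112,700.00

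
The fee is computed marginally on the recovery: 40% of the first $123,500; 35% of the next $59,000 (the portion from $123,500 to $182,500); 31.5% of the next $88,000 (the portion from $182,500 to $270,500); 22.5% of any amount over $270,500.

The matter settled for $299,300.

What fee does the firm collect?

First $123,500 at 40% = $49,400.00
Next $59,000 at 35% = $20,650.00
Next $88,000 at 31.5% = $27,720.00
Remaining $28,800 at 22.5% = $6,480.00
Fee: $49,400.00 + $20,650.00 + $27,720.00 + $6,480.00 = $104,250.00

$104,250.00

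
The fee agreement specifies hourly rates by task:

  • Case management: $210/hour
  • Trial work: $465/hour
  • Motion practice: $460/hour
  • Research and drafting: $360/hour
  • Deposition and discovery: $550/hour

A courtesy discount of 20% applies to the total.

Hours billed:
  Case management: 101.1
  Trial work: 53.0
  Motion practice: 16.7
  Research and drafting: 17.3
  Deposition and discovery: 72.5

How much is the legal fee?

$79,728.80

Case management: 101.1 × $210 = $21,231.00
Trial work: 53.0 × $465 = $24,645.00
Motion practice: 16.7 × $460 = $7,682.00
Research and drafting: 17.3 × $360 = $6,228.00
Deposition and discovery: 72.5 × $550 = $39,875.00
Subtotal: $99,661.00
Less 20% discount: −$19,932.20
Total: $99,661.00 − $19,932.20 = $79,728.80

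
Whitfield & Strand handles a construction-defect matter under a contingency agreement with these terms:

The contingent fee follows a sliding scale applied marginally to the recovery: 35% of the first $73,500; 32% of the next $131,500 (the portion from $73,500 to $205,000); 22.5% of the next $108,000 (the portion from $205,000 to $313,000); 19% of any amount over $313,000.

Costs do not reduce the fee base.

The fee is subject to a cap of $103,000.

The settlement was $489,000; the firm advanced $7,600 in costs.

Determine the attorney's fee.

$103,000.00

Fee base is the gross recovery, $489,000; costs are reimbursed separately.
First $73,500 at 35% = $25,725.00
Next $131,500 at 32% = $42,080.00
Next $108,000 at 22.5% = $24,300.00
Remaining $176,000 at 19% = $33,440.00
Fee: $25,725.00 + $42,080.00 + $24,300.00 + $33,440.00 = $125,545.00
$125,545.00 exceeds the $103,000 cap, so the fee is capped at $103,000.00.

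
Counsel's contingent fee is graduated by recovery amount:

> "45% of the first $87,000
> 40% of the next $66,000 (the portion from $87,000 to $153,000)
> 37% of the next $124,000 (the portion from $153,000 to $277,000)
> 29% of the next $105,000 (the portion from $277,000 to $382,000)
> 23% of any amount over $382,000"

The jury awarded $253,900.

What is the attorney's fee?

First $87,000 at 45% = $39,150.00
Next $66,000 at 40% = $26,400.00
Remaining $100,900 at 37% = $37,333.00
Fee: $39,150.00 + $26,400.00 + $37,333.00 = $102,883.00

$102,883.00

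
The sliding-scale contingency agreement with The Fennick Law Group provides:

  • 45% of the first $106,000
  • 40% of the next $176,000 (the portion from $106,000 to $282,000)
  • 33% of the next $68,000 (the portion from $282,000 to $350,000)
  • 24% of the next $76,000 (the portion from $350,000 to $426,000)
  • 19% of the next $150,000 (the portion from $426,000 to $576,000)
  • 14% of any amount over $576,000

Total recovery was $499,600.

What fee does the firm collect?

$172,764.00

First $106,000 at 45% = $47,700.00
Next $176,000 at 40% = $70,400.00
Next $68,000 at 33% = $22,440.00
Next $76,000 at 24% = $18,240.00
Remaining $73,600 at 19% = $13,984.00
Fee: $47,700.00 + $70,400.00 + $22,440.00 + $18,240.00 + $13,984.00 = $172,764.00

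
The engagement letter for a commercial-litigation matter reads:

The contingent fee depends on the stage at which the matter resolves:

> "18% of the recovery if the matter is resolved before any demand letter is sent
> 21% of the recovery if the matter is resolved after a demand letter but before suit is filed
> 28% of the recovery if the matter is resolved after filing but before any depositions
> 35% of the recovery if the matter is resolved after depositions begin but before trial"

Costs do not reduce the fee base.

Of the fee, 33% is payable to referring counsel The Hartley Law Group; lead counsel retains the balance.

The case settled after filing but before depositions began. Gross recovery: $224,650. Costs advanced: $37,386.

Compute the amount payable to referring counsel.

$20,757.66

Fee base is the gross recovery, $224,650; costs are reimbursed separately.
The matter settled after filing but before depositions began, so the 28% rate applies.
$224,650 × 28% = $62,902.00
Referral share: 33% of $62,902.00 = $20,757.66; lead counsel retains $62,902.00 − $20,757.66 = $42,144.34.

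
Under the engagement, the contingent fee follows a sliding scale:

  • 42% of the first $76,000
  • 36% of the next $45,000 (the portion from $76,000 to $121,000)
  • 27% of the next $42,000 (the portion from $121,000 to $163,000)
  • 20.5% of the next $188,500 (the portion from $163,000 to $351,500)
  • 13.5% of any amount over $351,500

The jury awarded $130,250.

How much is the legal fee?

First $76,000 at 42% = $31,920.00
Next $45,000 at 36% = $16,200.00
Remaining $9,250 at 27% = $2,497.50
Fee: $31,920.00 + $16,200.00 + $2,497.50 = $50,617.50

$50,617.50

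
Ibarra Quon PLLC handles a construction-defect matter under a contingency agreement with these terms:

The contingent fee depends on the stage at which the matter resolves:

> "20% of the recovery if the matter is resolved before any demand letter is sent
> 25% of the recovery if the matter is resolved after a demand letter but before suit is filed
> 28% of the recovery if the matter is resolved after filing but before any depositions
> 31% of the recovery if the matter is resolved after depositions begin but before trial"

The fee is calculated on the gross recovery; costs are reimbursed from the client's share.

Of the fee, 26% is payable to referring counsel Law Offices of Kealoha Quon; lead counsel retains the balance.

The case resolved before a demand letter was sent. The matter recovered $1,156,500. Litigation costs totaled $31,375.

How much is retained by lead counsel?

$171,162.00

Fee base is the gross recovery, $1,156,500; costs are reimbursed separately.
The matter resolved before a demand letter was sent, so the 20% rate applies.
$1,156,500 × 20% = $231,300.00
Referral share: 26% of $231,300.00 = $60,138.00; lead counsel retains $231,300.00 − $60,138.00 = $171,162.00.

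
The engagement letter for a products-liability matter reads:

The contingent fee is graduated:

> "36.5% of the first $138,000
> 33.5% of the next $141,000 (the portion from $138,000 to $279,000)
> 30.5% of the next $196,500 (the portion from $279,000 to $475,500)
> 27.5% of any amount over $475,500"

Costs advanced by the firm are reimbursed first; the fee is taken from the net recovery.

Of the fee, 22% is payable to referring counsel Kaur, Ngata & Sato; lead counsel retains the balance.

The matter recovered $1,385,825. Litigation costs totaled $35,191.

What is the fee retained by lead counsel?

$310,595.49

Fee base (net of costs): $1,385,825 − $35,191 = $1,350,634
First $138,000 at 36.5% = $50,370.00
Next $141,000 at 33.5% = $47,235.00
Next $196,500 at 30.5% = $59,932.50
Remaining $875,134 at 27.5% = $240,661.85
Fee: $50,370.00 + $47,235.00 + $59,932.50 + $240,661.85 = $398,199.35
Referral share: 22% of $398,199.35 = $87,603.86; lead counsel retains $398,199.35 − $87,603.86 = $310,595.49.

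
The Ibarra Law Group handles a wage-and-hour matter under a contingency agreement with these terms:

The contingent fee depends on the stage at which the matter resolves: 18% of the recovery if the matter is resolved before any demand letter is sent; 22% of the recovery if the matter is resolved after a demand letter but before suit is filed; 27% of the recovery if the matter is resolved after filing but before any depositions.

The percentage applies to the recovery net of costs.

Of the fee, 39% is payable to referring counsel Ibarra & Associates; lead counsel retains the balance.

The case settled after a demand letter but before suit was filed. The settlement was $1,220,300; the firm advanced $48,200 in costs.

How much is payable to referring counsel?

$100,566.18

Fee base (net of costs): $1,220,300 − $48,200 = $1,172,100
The matter settled after a demand letter but before suit was filed, so the 22% rate applies.
$1,172,100 × 22% = $257,862.00
Referral share: 39% of $257,862.00 = $100,566.18; lead counsel retains $257,862.00 − $100,566.18 = $157,295.82.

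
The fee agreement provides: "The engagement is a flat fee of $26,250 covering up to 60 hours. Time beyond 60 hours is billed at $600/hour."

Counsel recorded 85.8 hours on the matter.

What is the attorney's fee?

Flat fee: $26,250.00
Excess hours: 85.8 − 60 = 25.8
Overrun: 25.8 × $600 = $15,480.00
Total: $26,250.00 + $15,480.00 = $41,730.00

$41,730.00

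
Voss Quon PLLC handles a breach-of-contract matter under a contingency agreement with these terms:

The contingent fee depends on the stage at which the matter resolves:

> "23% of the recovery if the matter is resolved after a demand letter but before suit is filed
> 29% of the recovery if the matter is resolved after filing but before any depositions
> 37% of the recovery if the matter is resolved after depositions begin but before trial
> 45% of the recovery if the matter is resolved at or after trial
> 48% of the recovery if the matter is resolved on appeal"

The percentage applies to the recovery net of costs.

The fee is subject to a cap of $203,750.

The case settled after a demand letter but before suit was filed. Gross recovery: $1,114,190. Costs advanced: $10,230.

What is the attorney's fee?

$203,750.00

Fee base (net of costs): $1,114,190 − $10,230 = $1,103,960
The matter settled after a demand letter but before suit was filed, so the 23% rate applies.
$1,103,960 × 23% = $253,910.80
$253,910.80 exceeds the $203,750 cap, so the fee is capped at $203,750.00.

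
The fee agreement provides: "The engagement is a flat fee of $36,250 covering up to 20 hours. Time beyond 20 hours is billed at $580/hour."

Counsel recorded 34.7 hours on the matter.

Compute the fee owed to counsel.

$44,776.00

Flat fee: $36,250.00
Excess hours: 34.7 − 20 = 14.7
Overrun: 14.7 × $580 = $8,526.00
Total: $36,250.00 + $8,526.00 = $44,776.00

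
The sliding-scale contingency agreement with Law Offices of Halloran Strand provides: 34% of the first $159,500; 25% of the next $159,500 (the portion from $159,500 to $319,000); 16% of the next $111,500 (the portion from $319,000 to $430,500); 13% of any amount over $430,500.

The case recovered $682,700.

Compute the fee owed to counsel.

First $159,500 at 34% = $54,230.00
Next $159,500 at 25% = $39,875.00
Next $111,500 at 16% = $17,840.00
Remaining $252,200 at 13% = $32,786.00
Fee: $54,230.00 + $39,875.00 + $17,840.00 + $32,786.00 = $144,731.00

$144,731.00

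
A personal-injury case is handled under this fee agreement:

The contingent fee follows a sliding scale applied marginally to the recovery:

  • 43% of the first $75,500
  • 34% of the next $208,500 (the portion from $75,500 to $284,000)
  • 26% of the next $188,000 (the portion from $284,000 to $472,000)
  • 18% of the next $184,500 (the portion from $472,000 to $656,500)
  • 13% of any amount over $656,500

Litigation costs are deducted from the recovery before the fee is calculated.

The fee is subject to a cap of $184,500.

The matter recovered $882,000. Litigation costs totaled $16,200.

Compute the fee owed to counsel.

Fee base (net of costs): $882,000 − $16,200 = $865,800
First $75,500 at 43% = $32,465.00
Next $208,500 at 34% = $70,890.00
Next $188,000 at 26% = $48,880.00
Next $184,500 at 18% = $33,210.00
Remaining $209,300 at 13% = $27,209.00
Fee: $32,465.00 + $70,890.00 + $48,880.00 + $33,210.00 + $27,209.00 = $212,654.00
$212,654.00 exceeds the $184,500 cap, so the fee is capped at $184,500.00.

$184,500.00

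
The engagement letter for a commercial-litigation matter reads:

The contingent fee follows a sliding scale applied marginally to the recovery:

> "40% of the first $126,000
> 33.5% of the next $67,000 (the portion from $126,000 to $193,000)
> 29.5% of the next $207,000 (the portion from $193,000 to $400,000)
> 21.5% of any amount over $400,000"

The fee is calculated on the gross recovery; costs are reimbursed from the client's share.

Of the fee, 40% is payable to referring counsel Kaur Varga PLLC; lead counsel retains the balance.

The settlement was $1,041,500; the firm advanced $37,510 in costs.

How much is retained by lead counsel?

Fee base is the gross recovery, $1,041,500; costs are reimbursed separately.
First $126,000 at 40% = $50,400.00
Next $67,000 at 33.5% = $22,445.00
Next $207,000 at 29.5% = $61,065.00
Remaining $641,500 at 21.5% = $137,922.50
Fee: $50,400.00 + $22,445.00 + $61,065.00 + $137,922.50 = $271,832.50
Referral share: 40% of $271,832.50 = $108,733.00; lead counsel retains $271,832.50 − $108,733.00 = $163,099.50.

$163,099.50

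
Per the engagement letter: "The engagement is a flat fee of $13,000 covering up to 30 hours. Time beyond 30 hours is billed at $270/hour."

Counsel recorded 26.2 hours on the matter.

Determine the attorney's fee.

$13,000.00

26.2 hours is within the 30-hour scope; only the flat fee applies.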